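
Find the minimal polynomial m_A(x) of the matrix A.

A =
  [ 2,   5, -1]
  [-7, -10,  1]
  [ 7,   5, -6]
x^2 + 9*x + 20

The characteristic polynomial is χ_A(x) = (x + 4)*(x + 5)^2, so the eigenvalues are known. The minimal polynomial is
  m_A(x) = Π_λ (x − λ)^{k_λ}
where k_λ is the size of the *largest* Jordan block for λ (equivalently, the smallest k with (A − λI)^k v = 0 for every generalised eigenvector v of λ).

  λ = -5: largest Jordan block has size 1, contributing (x + 5)
  λ = -4: largest Jordan block has size 1, contributing (x + 4)

So m_A(x) = (x + 4)*(x + 5) = x^2 + 9*x + 20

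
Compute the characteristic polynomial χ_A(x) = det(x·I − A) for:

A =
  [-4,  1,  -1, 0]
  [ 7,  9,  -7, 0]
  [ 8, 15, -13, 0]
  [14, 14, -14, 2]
x^4 + 6*x^3 - 11*x^2 - 60*x + 100

Expanding det(x·I − A) (e.g. by cofactor expansion or by noting that A is similar to its Jordan form J, which has the same characteristic polynomial as A) gives
  χ_A(x) = x^4 + 6*x^3 - 11*x^2 - 60*x + 100
which factors as (x - 2)^2*(x + 5)^2. The eigenvalues (with algebraic multiplicities) are λ = -5 with multiplicity 2, λ = 2 with multiplicity 2.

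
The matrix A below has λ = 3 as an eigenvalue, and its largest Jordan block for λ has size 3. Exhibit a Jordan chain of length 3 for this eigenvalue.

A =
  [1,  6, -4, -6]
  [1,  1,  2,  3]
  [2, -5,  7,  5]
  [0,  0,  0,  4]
A Jordan chain for λ = 3 of length 3:
v_1 = (2, 0, -1, 0)ᵀ
v_2 = (-2, 1, 2, 0)ᵀ
v_3 = (1, 0, 0, 0)ᵀ

Let N = A − (3)·I. We want v_3 with N^3 v_3 = 0 but N^2 v_3 ≠ 0; then v_{j-1} := N · v_j for j = 3, …, 2.

Pick v_3 = (1, 0, 0, 0)ᵀ.
Then v_2 = N · v_3 = (-2, 1, 2, 0)ᵀ.
Then v_1 = N · v_2 = (2, 0, -1, 0)ᵀ.

Sanity check: (A − (3)·I) v_1 = (0, 0, 0, 0)ᵀ = 0. ✓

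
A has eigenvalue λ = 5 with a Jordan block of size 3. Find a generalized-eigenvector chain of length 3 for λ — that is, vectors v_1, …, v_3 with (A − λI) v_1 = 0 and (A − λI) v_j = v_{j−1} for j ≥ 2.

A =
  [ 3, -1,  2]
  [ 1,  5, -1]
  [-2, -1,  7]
A Jordan chain for λ = 5 of length 3:
v_1 = (-1, 0, -1)ᵀ
v_2 = (-2, 1, -2)ᵀ
v_3 = (1, 0, 0)ᵀ

Let N = A − (5)·I. We want v_3 with N^3 v_3 = 0 but N^2 v_3 ≠ 0; then v_{j-1} := N · v_j for j = 3, …, 2.

Pick v_3 = (1, 0, 0)ᵀ.
Then v_2 = N · v_3 = (-2, 1, -2)ᵀ.
Then v_1 = N · v_2 = (-1, 0, -1)ᵀ.

Sanity check: (A − (5)·I) v_1 = (0, 0, 0)ᵀ = 0. ✓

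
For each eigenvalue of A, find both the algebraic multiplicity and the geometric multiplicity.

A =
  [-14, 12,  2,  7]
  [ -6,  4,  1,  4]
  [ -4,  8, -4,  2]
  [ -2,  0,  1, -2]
λ = -4: alg = 4, geom = 2

Step 1 — factor the characteristic polynomial to read off the algebraic multiplicities:
  χ_A(x) = (x + 4)^4

Step 2 — compute geometric multiplicities via the rank-nullity identity g(λ) = n − rank(A − λI):
  rank(A − (-4)·I) = 2, so dim ker(A − (-4)·I) = n − 2 = 2

Summary:
  λ = -4: algebraic multiplicity = 4, geometric multiplicity = 2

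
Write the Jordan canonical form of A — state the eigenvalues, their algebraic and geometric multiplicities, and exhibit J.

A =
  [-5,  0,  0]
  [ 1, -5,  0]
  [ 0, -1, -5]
J_3(-5)

The characteristic polynomial is
  det(x·I − A) = x^3 + 15*x^2 + 75*x + 125 = (x + 5)^3

Eigenvalues and multiplicities (the geometric multiplicity of λ is n − rank(A − λI), which equals the number of Jordan blocks for λ):
  λ = -5: algebraic multiplicity = 3, geometric multiplicity = 1

Determining the block sizes for each eigenvalue:
  λ = -5: one block (gm = 1), so the single block has size am = 3 → block sizes [3]

Assembling the blocks gives a Jordan form
J =
  [-5,  1,  0]
  [ 0, -5,  1]
  [ 0,  0, -5]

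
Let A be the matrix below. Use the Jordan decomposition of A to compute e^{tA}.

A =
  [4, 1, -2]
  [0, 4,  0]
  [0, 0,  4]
e^{tA} =
  [exp(4*t), t*exp(4*t), -2*t*exp(4*t)]
  [0, exp(4*t), 0]
  [0, 0, exp(4*t)]

Strategy: write A = P · J · P⁻¹ where J is a Jordan canonical form, so e^{tA} = P · e^{tJ} · P⁻¹, and e^{tJ} can be computed block-by-block.

A has Jordan form
J =
  [4, 1, 0]
  [0, 4, 0]
  [0, 0, 4]
(up to reordering of blocks).

Per-block formulas:
  For a 1×1 block at λ = 4: exp(t · [4]) = [e^(4t)].
  For a 2×2 Jordan block J_2(4): exp(t · J_2(4)) = e^(4t)·(I + t·N), where N is the 2×2 nilpotent shift.

After assembling e^{tJ} and conjugating by P, we get:

e^{tA} =
  [exp(4*t), t*exp(4*t), -2*t*exp(4*t)]
  [0, exp(4*t), 0]
  [0, 0, exp(4*t)]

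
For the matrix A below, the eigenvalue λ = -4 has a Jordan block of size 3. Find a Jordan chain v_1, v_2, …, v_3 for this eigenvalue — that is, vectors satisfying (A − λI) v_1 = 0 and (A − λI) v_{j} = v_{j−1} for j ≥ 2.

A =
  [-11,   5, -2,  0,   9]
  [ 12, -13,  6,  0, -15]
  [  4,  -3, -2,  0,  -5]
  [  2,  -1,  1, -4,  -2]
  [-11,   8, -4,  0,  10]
A Jordan chain for λ = -4 of length 3:
v_1 = (2, -3, -1, 0, 3)ᵀ
v_2 = (-7, 12, 4, 2, -11)ᵀ
v_3 = (1, 0, 0, 0, 0)ᵀ

Let N = A − (-4)·I. We want v_3 with N^3 v_3 = 0 but N^2 v_3 ≠ 0; then v_{j-1} := N · v_j for j = 3, …, 2.

Pick v_3 = (1, 0, 0, 0, 0)ᵀ.
Then v_2 = N · v_3 = (-7, 12, 4, 2, -11)ᵀ.
Then v_1 = N · v_2 = (2, -3, -1, 0, 3)ᵀ.

Sanity check: (A − (-4)·I) v_1 = (0, 0, 0, 0, 0)ᵀ = 0. ✓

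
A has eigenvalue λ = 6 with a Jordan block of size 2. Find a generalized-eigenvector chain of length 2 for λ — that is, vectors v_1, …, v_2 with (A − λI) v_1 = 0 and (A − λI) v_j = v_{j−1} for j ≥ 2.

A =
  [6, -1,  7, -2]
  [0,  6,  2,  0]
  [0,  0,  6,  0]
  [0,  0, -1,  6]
A Jordan chain for λ = 6 of length 2:
v_1 = (-1, 0, 0, 0)ᵀ
v_2 = (0, 1, 0, 0)ᵀ

Let N = A − (6)·I. We want v_2 with N^2 v_2 = 0 but N^1 v_2 ≠ 0; then v_{j-1} := N · v_j for j = 2, …, 2.

Pick v_2 = (0, 1, 0, 0)ᵀ.
Then v_1 = N · v_2 = (-1, 0, 0, 0)ᵀ.

Sanity check: (A − (6)·I) v_1 = (0, 0, 0, 0)ᵀ = 0. ✓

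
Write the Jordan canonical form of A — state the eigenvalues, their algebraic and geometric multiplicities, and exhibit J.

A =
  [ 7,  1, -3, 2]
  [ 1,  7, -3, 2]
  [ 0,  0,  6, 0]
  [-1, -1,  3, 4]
J_2(6) ⊕ J_1(6) ⊕ J_1(6)

The characteristic polynomial is
  det(x·I − A) = x^4 - 24*x^3 + 216*x^2 - 864*x + 1296 = (x - 6)^4

Eigenvalues and multiplicities (the geometric multiplicity of λ is n − rank(A − λI), which equals the number of Jordan blocks for λ):
  λ = 6: algebraic multiplicity = 4, geometric multiplicity = 3

Determining the block sizes for each eigenvalue:
  λ = 6: 3 blocks summing to 4 forces exactly one block of size 2 and the rest size 1 → block sizes [2, 1, 1]

Assembling the blocks gives a Jordan form
J =
  [6, 1, 0, 0]
  [0, 6, 0, 0]
  [0, 0, 6, 0]
  [0, 0, 0, 6]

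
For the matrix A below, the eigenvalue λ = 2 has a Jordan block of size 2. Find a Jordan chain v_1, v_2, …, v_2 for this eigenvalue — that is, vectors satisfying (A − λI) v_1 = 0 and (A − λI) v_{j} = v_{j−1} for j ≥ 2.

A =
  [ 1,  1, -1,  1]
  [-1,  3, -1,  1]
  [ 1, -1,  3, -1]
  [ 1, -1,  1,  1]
A Jordan chain for λ = 2 of length 2:
v_1 = (-1, -1, 1, 1)ᵀ
v_2 = (1, 0, 0, 0)ᵀ

Let N = A − (2)·I. We want v_2 with N^2 v_2 = 0 but N^1 v_2 ≠ 0; then v_{j-1} := N · v_j for j = 2, …, 2.

Pick v_2 = (1, 0, 0, 0)ᵀ.
Then v_1 = N · v_2 = (-1, -1, 1, 1)ᵀ.

Sanity check: (A − (2)·I) v_1 = (0, 0, 0, 0)ᵀ = 0. ✓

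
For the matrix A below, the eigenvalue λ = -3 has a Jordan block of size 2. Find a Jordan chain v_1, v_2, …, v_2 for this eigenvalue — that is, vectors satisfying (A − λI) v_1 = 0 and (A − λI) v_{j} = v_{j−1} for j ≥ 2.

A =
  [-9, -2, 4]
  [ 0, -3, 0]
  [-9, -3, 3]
A Jordan chain for λ = -3 of length 2:
v_1 = (-6, 0, -9)ᵀ
v_2 = (1, 0, 0)ᵀ

Let N = A − (-3)·I. We want v_2 with N^2 v_2 = 0 but N^1 v_2 ≠ 0; then v_{j-1} := N · v_j for j = 2, …, 2.

Pick v_2 = (1, 0, 0)ᵀ.
Then v_1 = N · v_2 = (-6, 0, -9)ᵀ.

Sanity check: (A − (-3)·I) v_1 = (0, 0, 0)ᵀ = 0. ✓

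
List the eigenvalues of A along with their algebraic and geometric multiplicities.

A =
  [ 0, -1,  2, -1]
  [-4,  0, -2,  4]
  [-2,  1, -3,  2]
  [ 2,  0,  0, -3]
λ = -2: alg = 2, geom = 1; λ = -1: alg = 2, geom = 2

Step 1 — factor the characteristic polynomial to read off the algebraic multiplicities:
  χ_A(x) = (x + 1)^2*(x + 2)^2

Step 2 — compute geometric multiplicities via the rank-nullity identity g(λ) = n − rank(A − λI):
  rank(A − (-2)·I) = 3, so dim ker(A − (-2)·I) = n − 3 = 1
  rank(A − (-1)·I) = 2, so dim ker(A − (-1)·I) = n − 2 = 2

Summary:
  λ = -2: algebraic multiplicity = 2, geometric multiplicity = 1
  λ = -1: algebraic multiplicity = 2, geometric multiplicity = 2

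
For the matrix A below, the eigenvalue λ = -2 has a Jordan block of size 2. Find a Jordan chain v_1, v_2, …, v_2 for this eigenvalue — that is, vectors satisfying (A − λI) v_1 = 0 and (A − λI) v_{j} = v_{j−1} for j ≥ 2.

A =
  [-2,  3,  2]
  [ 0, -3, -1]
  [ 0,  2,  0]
A Jordan chain for λ = -2 of length 2:
v_1 = (1, 0, 0)ᵀ
v_2 = (0, 1, -1)ᵀ

Let N = A − (-2)·I. We want v_2 with N^2 v_2 = 0 but N^1 v_2 ≠ 0; then v_{j-1} := N · v_j for j = 2, …, 2.

Pick v_2 = (0, 1, -1)ᵀ.
Then v_1 = N · v_2 = (1, 0, 0)ᵀ.

Sanity check: (A − (-2)·I) v_1 = (0, 0, 0)ᵀ = 0. ✓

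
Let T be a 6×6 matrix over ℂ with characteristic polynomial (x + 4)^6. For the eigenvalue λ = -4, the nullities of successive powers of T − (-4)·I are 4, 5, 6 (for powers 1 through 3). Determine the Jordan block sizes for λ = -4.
Block sizes for λ = -4: [3, 1, 1, 1]

From the dimensions of kernels of powers, the number of Jordan blocks of size at least j is d_j − d_{j−1} where d_j = dim ker(N^j) (with d_0 = 0). Computing the differences gives [4, 1, 1].
The number of blocks of size exactly k is (#blocks of size ≥ k) − (#blocks of size ≥ k + 1), so the partition is: 3 block(s) of size 1, 1 block(s) of size 3.
In nonincreasing order the block sizes are [3, 1, 1, 1].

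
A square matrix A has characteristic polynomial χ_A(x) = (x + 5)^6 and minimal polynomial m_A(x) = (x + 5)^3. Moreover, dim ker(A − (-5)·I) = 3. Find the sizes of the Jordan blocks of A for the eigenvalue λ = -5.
Block sizes for λ = -5: [3, 2, 1]

Step 1 — from the characteristic polynomial, algebraic multiplicity of λ = -5 is 6. From dim ker(A − (-5)·I) = 3, there are exactly 3 Jordan blocks for λ = -5.
Step 2 — from the minimal polynomial, the factor (x + 5)^3 tells us the largest block for λ = -5 has size 3.
Step 3 — with total size 6, 3 blocks, and largest block 3, the block sizes (in nonincreasing order) are [3, 2, 1].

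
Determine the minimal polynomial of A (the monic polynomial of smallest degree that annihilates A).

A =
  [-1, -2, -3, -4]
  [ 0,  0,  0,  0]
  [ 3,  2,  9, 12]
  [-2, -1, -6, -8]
x^2

The characteristic polynomial is χ_A(x) = x^4, so the eigenvalues are known. The minimal polynomial is
  m_A(x) = Π_λ (x − λ)^{k_λ}
where k_λ is the size of the *largest* Jordan block for λ (equivalently, the smallest k with (A − λI)^k v = 0 for every generalised eigenvector v of λ).

  λ = 0: largest Jordan block has size 2, contributing (x − 0)^2

So m_A(x) = x^2 = x^2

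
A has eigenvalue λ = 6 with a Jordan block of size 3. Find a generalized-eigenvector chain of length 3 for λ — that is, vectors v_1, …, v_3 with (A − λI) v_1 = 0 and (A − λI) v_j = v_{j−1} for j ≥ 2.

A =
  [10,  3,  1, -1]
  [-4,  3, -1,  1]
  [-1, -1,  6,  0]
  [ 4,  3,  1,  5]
A Jordan chain for λ = 6 of length 3:
v_1 = (-1, 1, 0, -1)ᵀ
v_2 = (4, -4, -1, 4)ᵀ
v_3 = (1, 0, 0, 0)ᵀ

Let N = A − (6)·I. We want v_3 with N^3 v_3 = 0 but N^2 v_3 ≠ 0; then v_{j-1} := N · v_j for j = 3, …, 2.

Pick v_3 = (1, 0, 0, 0)ᵀ.
Then v_2 = N · v_3 = (4, -4, -1, 4)ᵀ.
Then v_1 = N · v_2 = (-1, 1, 0, -1)ᵀ.

Sanity check: (A − (6)·I) v_1 = (0, 0, 0, 0)ᵀ = 0. ✓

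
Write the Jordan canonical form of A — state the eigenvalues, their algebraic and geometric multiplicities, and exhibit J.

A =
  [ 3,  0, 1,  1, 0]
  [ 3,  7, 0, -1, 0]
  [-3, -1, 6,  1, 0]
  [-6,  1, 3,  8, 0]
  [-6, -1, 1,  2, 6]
J_2(6) ⊕ J_2(6) ⊕ J_1(6)

The characteristic polynomial is
  det(x·I − A) = x^5 - 30*x^4 + 360*x^3 - 2160*x^2 + 6480*x - 7776 = (x - 6)^5

Eigenvalues and multiplicities (the geometric multiplicity of λ is n − rank(A − λI), which equals the number of Jordan blocks for λ):
  λ = 6: algebraic multiplicity = 5, geometric multiplicity = 3

Determining the block sizes for each eigenvalue:
  λ = 6: with am = 5 and gm = 3, the partition is not yet determined (e.g. several partitions of 5 into 3 parts exist). Let N = A − (6)·I. Computing rank(N^1) = 2, rank(N^2) = 0; the number of blocks of size ≥ j is rank(N^{j−1}) − rank(N^j), giving [3, 2]. So we have 2 block(s) of size 2, 1 block(s) of size 1 → block sizes [2, 2, 1]

Assembling the blocks gives a Jordan form
J =
  [6, 1, 0, 0, 0]
  [0, 6, 0, 0, 0]
  [0, 0, 6, 1, 0]
  [0, 0, 0, 6, 0]
  [0, 0, 0, 0, 6]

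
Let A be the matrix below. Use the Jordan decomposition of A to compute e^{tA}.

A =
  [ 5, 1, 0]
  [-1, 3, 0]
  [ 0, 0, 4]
e^{tA} =
  [t*exp(4*t) + exp(4*t), t*exp(4*t), 0]
  [-t*exp(4*t), -t*exp(4*t) + exp(4*t), 0]
  [0, 0, exp(4*t)]

Strategy: write A = P · J · P⁻¹ where J is a Jordan canonical form, so e^{tA} = P · e^{tJ} · P⁻¹, and e^{tJ} can be computed block-by-block.

A has Jordan form
J =
  [4, 1, 0]
  [0, 4, 0]
  [0, 0, 4]
(up to reordering of blocks).

Per-block formulas:
  For a 2×2 Jordan block J_2(4): exp(t · J_2(4)) = e^(4t)·(I + t·N), where N is the 2×2 nilpotent shift.
  For a 1×1 block at λ = 4: exp(t · [4]) = [e^(4t)].

After assembling e^{tJ} and conjugating by P, we get:

e^{tA} =
  [t*exp(4*t) + exp(4*t), t*exp(4*t), 0]
  [-t*exp(4*t), -t*exp(4*t) + exp(4*t), 0]
  [0, 0, exp(4*t)]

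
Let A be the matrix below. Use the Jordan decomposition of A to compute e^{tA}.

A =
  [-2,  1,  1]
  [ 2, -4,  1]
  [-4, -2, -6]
e^{tA} =
  [t^2*exp(-4*t) + 2*t*exp(-4*t) + exp(-4*t), t*exp(-4*t), t^2*exp(-4*t)/2 + t*exp(-4*t)]
  [2*t*exp(-4*t), exp(-4*t), t*exp(-4*t)]
  [-2*t^2*exp(-4*t) - 4*t*exp(-4*t), -2*t*exp(-4*t), -t^2*exp(-4*t) - 2*t*exp(-4*t) + exp(-4*t)]

Strategy: write A = P · J · P⁻¹ where J is a Jordan canonical form, so e^{tA} = P · e^{tJ} · P⁻¹, and e^{tJ} can be computed block-by-block.

A has Jordan form
J =
  [-4,  1,  0]
  [ 0, -4,  1]
  [ 0,  0, -4]
(up to reordering of blocks).

Per-block formulas:
  For a 3×3 Jordan block J_3(-4): exp(t · J_3(-4)) = e^(-4t)·(I + t·N + (t^2/2)·N^2), where N is the 3×3 nilpotent shift.

After assembling e^{tJ} and conjugating by P, we get:

e^{tA} =
  [t^2*exp(-4*t) + 2*t*exp(-4*t) + exp(-4*t), t*exp(-4*t), t^2*exp(-4*t)/2 + t*exp(-4*t)]
  [2*t*exp(-4*t), exp(-4*t), t*exp(-4*t)]
  [-2*t^2*exp(-4*t) - 4*t*exp(-4*t), -2*t*exp(-4*t), -t^2*exp(-4*t) - 2*t*exp(-4*t) + exp(-4*t)]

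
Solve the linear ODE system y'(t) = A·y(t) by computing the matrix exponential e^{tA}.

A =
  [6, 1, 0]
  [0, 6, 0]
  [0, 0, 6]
e^{tA} =
  [exp(6*t), t*exp(6*t), 0]
  [0, exp(6*t), 0]
  [0, 0, exp(6*t)]

Strategy: write A = P · J · P⁻¹ where J is a Jordan canonical form, so e^{tA} = P · e^{tJ} · P⁻¹, and e^{tJ} can be computed block-by-block.

A has Jordan form
J =
  [6, 1, 0]
  [0, 6, 0]
  [0, 0, 6]
(up to reordering of blocks).

Per-block formulas:
  For a 1×1 block at λ = 6: exp(t · [6]) = [e^(6t)].
  For a 2×2 Jordan block J_2(6): exp(t · J_2(6)) = e^(6t)·(I + t·N), where N is the 2×2 nilpotent shift.

After assembling e^{tJ} and conjugating by P, we get:

e^{tA} =
  [exp(6*t), t*exp(6*t), 0]
  [0, exp(6*t), 0]
  [0, 0, exp(6*t)]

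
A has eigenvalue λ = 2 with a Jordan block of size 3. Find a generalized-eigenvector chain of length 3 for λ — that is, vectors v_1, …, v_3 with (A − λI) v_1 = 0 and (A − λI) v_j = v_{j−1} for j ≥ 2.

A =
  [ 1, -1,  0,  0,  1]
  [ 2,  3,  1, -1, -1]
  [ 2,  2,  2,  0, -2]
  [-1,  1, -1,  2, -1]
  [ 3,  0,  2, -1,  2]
A Jordan chain for λ = 2 of length 3:
v_1 = (2, 0, -4, -2, 2)ᵀ
v_2 = (-1, 2, 2, -1, 3)ᵀ
v_3 = (1, 0, 0, 0, 0)ᵀ

Let N = A − (2)·I. We want v_3 with N^3 v_3 = 0 but N^2 v_3 ≠ 0; then v_{j-1} := N · v_j for j = 3, …, 2.

Pick v_3 = (1, 0, 0, 0, 0)ᵀ.
Then v_2 = N · v_3 = (-1, 2, 2, -1, 3)ᵀ.
Then v_1 = N · v_2 = (2, 0, -4, -2, 2)ᵀ.

Sanity check: (A − (2)·I) v_1 = (0, 0, 0, 0, 0)ᵀ = 0. ✓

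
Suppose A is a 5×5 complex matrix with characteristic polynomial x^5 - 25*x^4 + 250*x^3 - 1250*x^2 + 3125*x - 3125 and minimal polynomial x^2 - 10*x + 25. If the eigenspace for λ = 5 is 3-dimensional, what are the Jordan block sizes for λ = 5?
Block sizes for λ = 5: [2, 2, 1]

Step 1 — from the characteristic polynomial, algebraic multiplicity of λ = 5 is 5. From dim ker(A − (5)·I) = 3, there are exactly 3 Jordan blocks for λ = 5.
Step 2 — from the minimal polynomial, the factor (x − 5)^2 tells us the largest block for λ = 5 has size 2.
Step 3 — with total size 5, 3 blocks, and largest block 2, the block sizes (in nonincreasing order) are [2, 2, 1].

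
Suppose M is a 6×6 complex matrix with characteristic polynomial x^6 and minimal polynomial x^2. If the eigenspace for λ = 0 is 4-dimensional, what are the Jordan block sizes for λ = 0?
Block sizes for λ = 0: [2, 2, 1, 1]

Step 1 — from the characteristic polynomial, algebraic multiplicity of λ = 0 is 6. From dim ker(M − (0)·I) = 4, there are exactly 4 Jordan blocks for λ = 0.
Step 2 — from the minimal polynomial, the factor (x − 0)^2 tells us the largest block for λ = 0 has size 2.
Step 3 — with total size 6, 4 blocks, and largest block 2, the block sizes (in nonincreasing order) are [2, 2, 1, 1].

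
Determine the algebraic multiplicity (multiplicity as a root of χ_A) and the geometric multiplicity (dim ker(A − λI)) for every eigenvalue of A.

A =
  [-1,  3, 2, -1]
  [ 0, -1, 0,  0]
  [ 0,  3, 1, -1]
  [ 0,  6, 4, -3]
λ = -1: alg = 4, geom = 3

Step 1 — factor the characteristic polynomial to read off the algebraic multiplicities:
  χ_A(x) = (x + 1)^4

Step 2 — compute geometric multiplicities via the rank-nullity identity g(λ) = n − rank(A − λI):
  rank(A − (-1)·I) = 1, so dim ker(A − (-1)·I) = n − 1 = 3

Summary:
  λ = -1: algebraic multiplicity = 4, geometric multiplicity = 3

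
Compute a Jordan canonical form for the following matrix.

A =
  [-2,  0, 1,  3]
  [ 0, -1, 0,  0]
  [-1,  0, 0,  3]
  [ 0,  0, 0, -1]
J_2(-1) ⊕ J_1(-1) ⊕ J_1(-1)

The characteristic polynomial is
  det(x·I − A) = x^4 + 4*x^3 + 6*x^2 + 4*x + 1 = (x + 1)^4

Eigenvalues and multiplicities (the geometric multiplicity of λ is n − rank(A − λI), which equals the number of Jordan blocks for λ):
  λ = -1: algebraic multiplicity = 4, geometric multiplicity = 3

Determining the block sizes for each eigenvalue:
  λ = -1: 3 blocks summing to 4 forces exactly one block of size 2 and the rest size 1 → block sizes [2, 1, 1]

Assembling the blocks gives a Jordan form
J =
  [-1,  1,  0,  0]
  [ 0, -1,  0,  0]
  [ 0,  0, -1,  0]
  [ 0,  0,  0, -1]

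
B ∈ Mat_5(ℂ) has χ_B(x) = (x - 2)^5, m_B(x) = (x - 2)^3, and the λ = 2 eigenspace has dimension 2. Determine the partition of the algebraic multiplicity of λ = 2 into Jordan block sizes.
Block sizes for λ = 2: [3, 2]

Step 1 — from the characteristic polynomial, algebraic multiplicity of λ = 2 is 5. From dim ker(B − (2)·I) = 2, there are exactly 2 Jordan blocks for λ = 2.
Step 2 — from the minimal polynomial, the factor (x − 2)^3 tells us the largest block for λ = 2 has size 3.
Step 3 — with total size 5, 2 blocks, and largest block 3, the block sizes (in nonincreasing order) are [3, 2].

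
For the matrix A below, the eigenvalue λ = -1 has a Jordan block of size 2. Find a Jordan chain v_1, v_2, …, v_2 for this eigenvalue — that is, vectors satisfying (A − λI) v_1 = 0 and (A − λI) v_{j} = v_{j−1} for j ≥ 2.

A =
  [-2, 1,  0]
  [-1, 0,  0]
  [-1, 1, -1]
A Jordan chain for λ = -1 of length 2:
v_1 = (-1, -1, -1)ᵀ
v_2 = (1, 0, 0)ᵀ

Let N = A − (-1)·I. We want v_2 with N^2 v_2 = 0 but N^1 v_2 ≠ 0; then v_{j-1} := N · v_j for j = 2, …, 2.

Pick v_2 = (1, 0, 0)ᵀ.
Then v_1 = N · v_2 = (-1, -1, -1)ᵀ.

Sanity check: (A − (-1)·I) v_1 = (0, 0, 0)ᵀ = 0. ✓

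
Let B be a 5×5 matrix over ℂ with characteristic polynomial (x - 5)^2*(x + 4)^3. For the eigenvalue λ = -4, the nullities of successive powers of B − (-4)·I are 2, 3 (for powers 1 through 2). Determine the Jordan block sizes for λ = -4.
Block sizes for λ = -4: [2, 1]

From the dimensions of kernels of powers, the number of Jordan blocks of size at least j is d_j − d_{j−1} where d_j = dim ker(N^j) (with d_0 = 0). Computing the differences gives [2, 1].
The number of blocks of size exactly k is (#blocks of size ≥ k) − (#blocks of size ≥ k + 1), so the partition is: 1 block(s) of size 1, 1 block(s) of size 2.
In nonincreasing order the block sizes are [2, 1].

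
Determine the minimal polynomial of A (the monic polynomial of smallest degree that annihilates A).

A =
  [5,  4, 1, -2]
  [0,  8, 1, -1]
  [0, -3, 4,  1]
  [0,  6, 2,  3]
x^3 - 15*x^2 + 75*x - 125

The characteristic polynomial is χ_A(x) = (x - 5)^4, so the eigenvalues are known. The minimal polynomial is
  m_A(x) = Π_λ (x − λ)^{k_λ}
where k_λ is the size of the *largest* Jordan block for λ (equivalently, the smallest k with (A − λI)^k v = 0 for every generalised eigenvector v of λ).

  λ = 5: largest Jordan block has size 3, contributing (x − 5)^3

So m_A(x) = (x - 5)^3 = x^3 - 15*x^2 + 75*x - 125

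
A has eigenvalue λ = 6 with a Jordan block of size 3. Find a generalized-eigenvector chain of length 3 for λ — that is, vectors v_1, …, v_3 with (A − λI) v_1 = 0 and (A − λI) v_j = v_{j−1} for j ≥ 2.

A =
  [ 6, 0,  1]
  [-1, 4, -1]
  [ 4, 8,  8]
A Jordan chain for λ = 6 of length 3:
v_1 = (4, -2, 0)ᵀ
v_2 = (0, -1, 4)ᵀ
v_3 = (1, 0, 0)ᵀ

Let N = A − (6)·I. We want v_3 with N^3 v_3 = 0 but N^2 v_3 ≠ 0; then v_{j-1} := N · v_j for j = 3, …, 2.

Pick v_3 = (1, 0, 0)ᵀ.
Then v_2 = N · v_3 = (0, -1, 4)ᵀ.
Then v_1 = N · v_2 = (4, -2, 0)ᵀ.

Sanity check: (A − (6)·I) v_1 = (0, 0, 0)ᵀ = 0. ✓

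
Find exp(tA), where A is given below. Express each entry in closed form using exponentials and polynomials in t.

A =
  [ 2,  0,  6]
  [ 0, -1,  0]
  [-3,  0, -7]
e^{tA} =
  [2*exp(-t) - exp(-4*t), 0, 2*exp(-t) - 2*exp(-4*t)]
  [0, exp(-t), 0]
  [-exp(-t) + exp(-4*t), 0, -exp(-t) + 2*exp(-4*t)]

Strategy: write A = P · J · P⁻¹ where J is a Jordan canonical form, so e^{tA} = P · e^{tJ} · P⁻¹, and e^{tJ} can be computed block-by-block.

A has Jordan form
J =
  [-4,  0,  0]
  [ 0, -1,  0]
  [ 0,  0, -1]
(up to reordering of blocks).

Per-block formulas:
  For a 1×1 block at λ = -1: exp(t · [-1]) = [e^(-1t)].
  For a 1×1 block at λ = -4: exp(t · [-4]) = [e^(-4t)].

After assembling e^{tJ} and conjugating by P, we get:

e^{tA} =
  [2*exp(-t) - exp(-4*t), 0, 2*exp(-t) - 2*exp(-4*t)]
  [0, exp(-t), 0]
  [-exp(-t) + exp(-4*t), 0, -exp(-t) + 2*exp(-4*t)]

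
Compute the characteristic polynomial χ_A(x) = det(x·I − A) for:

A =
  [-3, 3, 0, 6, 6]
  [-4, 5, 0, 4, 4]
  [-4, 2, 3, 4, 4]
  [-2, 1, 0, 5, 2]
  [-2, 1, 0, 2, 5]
x^5 - 15*x^4 + 90*x^3 - 270*x^2 + 405*x - 243

Expanding det(x·I − A) (e.g. by cofactor expansion or by noting that A is similar to its Jordan form J, which has the same characteristic polynomial as A) gives
  χ_A(x) = x^5 - 15*x^4 + 90*x^3 - 270*x^2 + 405*x - 243
which factors as (x - 3)^5. The eigenvalues (with algebraic multiplicities) are λ = 3 with multiplicity 5.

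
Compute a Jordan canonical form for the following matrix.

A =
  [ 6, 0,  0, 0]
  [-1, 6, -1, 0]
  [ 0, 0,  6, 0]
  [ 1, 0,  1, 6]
J_2(6) ⊕ J_1(6) ⊕ J_1(6)

The characteristic polynomial is
  det(x·I − A) = x^4 - 24*x^3 + 216*x^2 - 864*x + 1296 = (x - 6)^4

Eigenvalues and multiplicities (the geometric multiplicity of λ is n − rank(A − λI), which equals the number of Jordan blocks for λ):
  λ = 6: algebraic multiplicity = 4, geometric multiplicity = 3

Determining the block sizes for each eigenvalue:
  λ = 6: 3 blocks summing to 4 forces exactly one block of size 2 and the rest size 1 → block sizes [2, 1, 1]

Assembling the blocks gives a Jordan form
J =
  [6, 1, 0, 0]
  [0, 6, 0, 0]
  [0, 0, 6, 0]
  [0, 0, 0, 6]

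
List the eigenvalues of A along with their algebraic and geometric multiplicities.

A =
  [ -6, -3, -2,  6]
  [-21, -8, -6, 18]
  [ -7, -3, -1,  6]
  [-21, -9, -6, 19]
λ = 1: alg = 4, geom = 3

Step 1 — factor the characteristic polynomial to read off the algebraic multiplicities:
  χ_A(x) = (x - 1)^4

Step 2 — compute geometric multiplicities via the rank-nullity identity g(λ) = n − rank(A − λI):
  rank(A − (1)·I) = 1, so dim ker(A − (1)·I) = n − 1 = 3

Summary:
  λ = 1: algebraic multiplicity = 4, geometric multiplicity = 3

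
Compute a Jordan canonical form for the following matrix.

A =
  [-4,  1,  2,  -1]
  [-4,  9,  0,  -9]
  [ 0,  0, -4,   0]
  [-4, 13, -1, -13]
J_3(-4) ⊕ J_1(0)

The characteristic polynomial is
  det(x·I − A) = x^4 + 12*x^3 + 48*x^2 + 64*x = x*(x + 4)^3

Eigenvalues and multiplicities (the geometric multiplicity of λ is n − rank(A − λI), which equals the number of Jordan blocks for λ):
  λ = -4: algebraic multiplicity = 3, geometric multiplicity = 1
  λ = 0: algebraic multiplicity = 1, geometric multiplicity = 1

Determining the block sizes for each eigenvalue:
  λ = -4: one block (gm = 1), so the single block has size am = 3 → block sizes [3]
  λ = 0: one block (gm = 1), so the single block has size am = 1 → block sizes [1]

Assembling the blocks gives a Jordan form
J =
  [-4,  1,  0, 0]
  [ 0, -4,  1, 0]
  [ 0,  0, -4, 0]
  [ 0,  0,  0, 0]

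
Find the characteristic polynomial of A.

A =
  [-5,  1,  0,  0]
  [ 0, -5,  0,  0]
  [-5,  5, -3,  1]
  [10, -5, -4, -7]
x^4 + 20*x^3 + 150*x^2 + 500*x + 625

Expanding det(x·I − A) (e.g. by cofactor expansion or by noting that A is similar to its Jordan form J, which has the same characteristic polynomial as A) gives
  χ_A(x) = x^4 + 20*x^3 + 150*x^2 + 500*x + 625
which factors as (x + 5)^4. The eigenvalues (with algebraic multiplicities) are λ = -5 with multiplicity 4.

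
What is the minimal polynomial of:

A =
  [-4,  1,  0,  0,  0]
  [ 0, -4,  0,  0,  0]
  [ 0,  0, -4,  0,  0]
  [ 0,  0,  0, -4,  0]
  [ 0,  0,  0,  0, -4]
x^2 + 8*x + 16

The characteristic polynomial is χ_A(x) = (x + 4)^5, so the eigenvalues are known. The minimal polynomial is
  m_A(x) = Π_λ (x − λ)^{k_λ}
where k_λ is the size of the *largest* Jordan block for λ (equivalently, the smallest k with (A − λI)^k v = 0 for every generalised eigenvector v of λ).

  λ = -4: largest Jordan block has size 2, contributing (x + 4)^2

So m_A(x) = (x + 4)^2 = x^2 + 8*x + 16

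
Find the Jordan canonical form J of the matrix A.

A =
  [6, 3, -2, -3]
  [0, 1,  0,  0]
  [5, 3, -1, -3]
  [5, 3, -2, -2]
J_2(1) ⊕ J_1(1) ⊕ J_1(1)

The characteristic polynomial is
  det(x·I − A) = x^4 - 4*x^3 + 6*x^2 - 4*x + 1 = (x - 1)^4

Eigenvalues and multiplicities (the geometric multiplicity of λ is n − rank(A − λI), which equals the number of Jordan blocks for λ):
  λ = 1: algebraic multiplicity = 4, geometric multiplicity = 3

Determining the block sizes for each eigenvalue:
  λ = 1: 3 blocks summing to 4 forces exactly one block of size 2 and the rest size 1 → block sizes [2, 1, 1]

Assembling the blocks gives a Jordan form
J =
  [1, 1, 0, 0]
  [0, 1, 0, 0]
  [0, 0, 1, 0]
  [0, 0, 0, 1]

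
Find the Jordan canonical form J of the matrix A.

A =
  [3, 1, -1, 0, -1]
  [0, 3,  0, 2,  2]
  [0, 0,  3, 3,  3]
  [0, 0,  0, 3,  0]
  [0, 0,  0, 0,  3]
J_3(3) ⊕ J_1(3) ⊕ J_1(3)

The characteristic polynomial is
  det(x·I − A) = x^5 - 15*x^4 + 90*x^3 - 270*x^2 + 405*x - 243 = (x - 3)^5

Eigenvalues and multiplicities (the geometric multiplicity of λ is n − rank(A − λI), which equals the number of Jordan blocks for λ):
  λ = 3: algebraic multiplicity = 5, geometric multiplicity = 3

Determining the block sizes for each eigenvalue:
  λ = 3: with am = 5 and gm = 3, the partition is not yet determined (e.g. several partitions of 5 into 3 parts exist). Let N = A − (3)·I. Computing rank(N^1) = 2, rank(N^2) = 1, rank(N^3) = 0; the number of blocks of size ≥ j is rank(N^{j−1}) − rank(N^j), giving [3, 1, 1]. So we have 1 block(s) of size 3, 2 block(s) of size 1 → block sizes [3, 1, 1]

Assembling the blocks gives a Jordan form
J =
  [3, 1, 0, 0, 0]
  [0, 3, 1, 0, 0]
  [0, 0, 3, 0, 0]
  [0, 0, 0, 3, 0]
  [0, 0, 0, 0, 3]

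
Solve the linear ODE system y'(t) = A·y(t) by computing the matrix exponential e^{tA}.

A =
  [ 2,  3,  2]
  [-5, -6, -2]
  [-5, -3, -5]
e^{tA} =
  [5*t*exp(-3*t) + exp(-3*t), 3*t*exp(-3*t), 2*t*exp(-3*t)]
  [-5*t*exp(-3*t), -3*t*exp(-3*t) + exp(-3*t), -2*t*exp(-3*t)]
  [-5*t*exp(-3*t), -3*t*exp(-3*t), -2*t*exp(-3*t) + exp(-3*t)]

Strategy: write A = P · J · P⁻¹ where J is a Jordan canonical form, so e^{tA} = P · e^{tJ} · P⁻¹, and e^{tJ} can be computed block-by-block.

A has Jordan form
J =
  [-3,  1,  0]
  [ 0, -3,  0]
  [ 0,  0, -3]
(up to reordering of blocks).

Per-block formulas:
  For a 2×2 Jordan block J_2(-3): exp(t · J_2(-3)) = e^(-3t)·(I + t·N), where N is the 2×2 nilpotent shift.
  For a 1×1 block at λ = -3: exp(t · [-3]) = [e^(-3t)].

After assembling e^{tJ} and conjugating by P, we get:

e^{tA} =
  [5*t*exp(-3*t) + exp(-3*t), 3*t*exp(-3*t), 2*t*exp(-3*t)]
  [-5*t*exp(-3*t), -3*t*exp(-3*t) + exp(-3*t), -2*t*exp(-3*t)]
  [-5*t*exp(-3*t), -3*t*exp(-3*t), -2*t*exp(-3*t) + exp(-3*t)]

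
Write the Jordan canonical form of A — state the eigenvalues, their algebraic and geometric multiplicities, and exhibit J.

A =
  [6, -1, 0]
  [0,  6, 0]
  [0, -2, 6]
J_2(6) ⊕ J_1(6)

The characteristic polynomial is
  det(x·I − A) = x^3 - 18*x^2 + 108*x - 216 = (x - 6)^3

Eigenvalues and multiplicities (the geometric multiplicity of λ is n − rank(A − λI), which equals the number of Jordan blocks for λ):
  λ = 6: algebraic multiplicity = 3, geometric multiplicity = 2

Determining the block sizes for each eigenvalue:
  λ = 6: 2 blocks summing to 3 forces exactly one block of size 2 and the rest size 1 → block sizes [2, 1]

Assembling the blocks gives a Jordan form
J =
  [6, 1, 0]
  [0, 6, 0]
  [0, 0, 6]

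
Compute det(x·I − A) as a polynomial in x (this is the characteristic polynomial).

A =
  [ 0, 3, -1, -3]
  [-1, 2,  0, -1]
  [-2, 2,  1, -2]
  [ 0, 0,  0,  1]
x^4 - 4*x^3 + 6*x^2 - 4*x + 1

Expanding det(x·I − A) (e.g. by cofactor expansion or by noting that A is similar to its Jordan form J, which has the same characteristic polynomial as A) gives
  χ_A(x) = x^4 - 4*x^3 + 6*x^2 - 4*x + 1
which factors as (x - 1)^4. The eigenvalues (with algebraic multiplicities) are λ = 1 with multiplicity 4.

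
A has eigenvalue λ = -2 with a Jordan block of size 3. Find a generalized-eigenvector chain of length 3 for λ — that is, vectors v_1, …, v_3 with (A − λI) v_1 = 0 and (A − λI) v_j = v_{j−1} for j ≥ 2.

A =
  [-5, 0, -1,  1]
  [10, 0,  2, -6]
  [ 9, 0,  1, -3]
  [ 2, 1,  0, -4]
A Jordan chain for λ = -2 of length 3:
v_1 = (2, -4, -6, 0)ᵀ
v_2 = (-3, 10, 9, 2)ᵀ
v_3 = (1, 0, 0, 0)ᵀ

Let N = A − (-2)·I. We want v_3 with N^3 v_3 = 0 but N^2 v_3 ≠ 0; then v_{j-1} := N · v_j for j = 3, …, 2.

Pick v_3 = (1, 0, 0, 0)ᵀ.
Then v_2 = N · v_3 = (-3, 10, 9, 2)ᵀ.
Then v_1 = N · v_2 = (2, -4, -6, 0)ᵀ.

Sanity check: (A − (-2)·I) v_1 = (0, 0, 0, 0)ᵀ = 0. ✓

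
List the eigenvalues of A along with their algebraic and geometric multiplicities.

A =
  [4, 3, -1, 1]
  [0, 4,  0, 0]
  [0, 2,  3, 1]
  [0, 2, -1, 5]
λ = 4: alg = 4, geom = 2

Step 1 — factor the characteristic polynomial to read off the algebraic multiplicities:
  χ_A(x) = (x - 4)^4

Step 2 — compute geometric multiplicities via the rank-nullity identity g(λ) = n − rank(A − λI):
  rank(A − (4)·I) = 2, so dim ker(A − (4)·I) = n − 2 = 2

Summary:
  λ = 4: algebraic multiplicity = 4, geometric multiplicity = 2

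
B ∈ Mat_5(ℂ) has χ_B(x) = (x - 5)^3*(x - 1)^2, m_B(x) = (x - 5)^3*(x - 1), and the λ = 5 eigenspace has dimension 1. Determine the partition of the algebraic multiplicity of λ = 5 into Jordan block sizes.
Block sizes for λ = 5: [3]

Step 1 — from the characteristic polynomial, algebraic multiplicity of λ = 5 is 3. From dim ker(B − (5)·I) = 1, there are exactly 1 Jordan blocks for λ = 5.
Step 2 — from the minimal polynomial, the factor (x − 5)^3 tells us the largest block for λ = 5 has size 3.
Step 3 — with total size 3, 1 blocks, and largest block 3, the block sizes (in nonincreasing order) are [3].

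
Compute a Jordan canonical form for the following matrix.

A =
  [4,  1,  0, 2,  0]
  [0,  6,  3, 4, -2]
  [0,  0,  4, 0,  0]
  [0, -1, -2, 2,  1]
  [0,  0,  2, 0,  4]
J_3(4) ⊕ J_2(4)

The characteristic polynomial is
  det(x·I − A) = x^5 - 20*x^4 + 160*x^3 - 640*x^2 + 1280*x - 1024 = (x - 4)^5

Eigenvalues and multiplicities (the geometric multiplicity of λ is n − rank(A − λI), which equals the number of Jordan blocks for λ):
  λ = 4: algebraic multiplicity = 5, geometric multiplicity = 2

Determining the block sizes for each eigenvalue:
  λ = 4: with am = 5 and gm = 2, the partition is not yet determined (e.g. several partitions of 5 into 2 parts exist). Let N = A − (4)·I. Computing rank(N^1) = 3, rank(N^2) = 1, rank(N^3) = 0; the number of blocks of size ≥ j is rank(N^{j−1}) − rank(N^j), giving [2, 2, 1]. So we have 1 block(s) of size 3, 1 block(s) of size 2 → block sizes [3, 2]

Assembling the blocks gives a Jordan form
J =
  [4, 1, 0, 0, 0]
  [0, 4, 1, 0, 0]
  [0, 0, 4, 0, 0]
  [0, 0, 0, 4, 1]
  [0, 0, 0, 0, 4]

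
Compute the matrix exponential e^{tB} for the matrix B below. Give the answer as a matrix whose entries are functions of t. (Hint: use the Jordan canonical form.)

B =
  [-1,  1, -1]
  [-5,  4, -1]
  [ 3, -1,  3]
e^{tB} =
  [t^2*exp(2*t)/2 - 3*t*exp(2*t) + exp(2*t), t*exp(2*t), t^2*exp(2*t)/2 - t*exp(2*t)]
  [t^2*exp(2*t) - 5*t*exp(2*t), 2*t*exp(2*t) + exp(2*t), t^2*exp(2*t) - t*exp(2*t)]
  [-t^2*exp(2*t)/2 + 3*t*exp(2*t), -t*exp(2*t), -t^2*exp(2*t)/2 + t*exp(2*t) + exp(2*t)]

Strategy: write B = P · J · P⁻¹ where J is a Jordan canonical form, so e^{tB} = P · e^{tJ} · P⁻¹, and e^{tJ} can be computed block-by-block.

B has Jordan form
J =
  [2, 1, 0]
  [0, 2, 1]
  [0, 0, 2]
(up to reordering of blocks).

Per-block formulas:
  For a 3×3 Jordan block J_3(2): exp(t · J_3(2)) = e^(2t)·(I + t·N + (t^2/2)·N^2), where N is the 3×3 nilpotent shift.

After assembling e^{tJ} and conjugating by P, we get:

e^{tB} =
  [t^2*exp(2*t)/2 - 3*t*exp(2*t) + exp(2*t), t*exp(2*t), t^2*exp(2*t)/2 - t*exp(2*t)]
  [t^2*exp(2*t) - 5*t*exp(2*t), 2*t*exp(2*t) + exp(2*t), t^2*exp(2*t) - t*exp(2*t)]
  [-t^2*exp(2*t)/2 + 3*t*exp(2*t), -t*exp(2*t), -t^2*exp(2*t)/2 + t*exp(2*t) + exp(2*t)]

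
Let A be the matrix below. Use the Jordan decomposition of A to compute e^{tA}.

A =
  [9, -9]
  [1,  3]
e^{tA} =
  [3*t*exp(6*t) + exp(6*t), -9*t*exp(6*t)]
  [t*exp(6*t), -3*t*exp(6*t) + exp(6*t)]

Strategy: write A = P · J · P⁻¹ where J is a Jordan canonical form, so e^{tA} = P · e^{tJ} · P⁻¹, and e^{tJ} can be computed block-by-block.

A has Jordan form
J =
  [6, 1]
  [0, 6]
(up to reordering of blocks).

Per-block formulas:
  For a 2×2 Jordan block J_2(6): exp(t · J_2(6)) = e^(6t)·(I + t·N), where N is the 2×2 nilpotent shift.

After assembling e^{tJ} and conjugating by P, we get:

e^{tA} =
  [3*t*exp(6*t) + exp(6*t), -9*t*exp(6*t)]
  [t*exp(6*t), -3*t*exp(6*t) + exp(6*t)]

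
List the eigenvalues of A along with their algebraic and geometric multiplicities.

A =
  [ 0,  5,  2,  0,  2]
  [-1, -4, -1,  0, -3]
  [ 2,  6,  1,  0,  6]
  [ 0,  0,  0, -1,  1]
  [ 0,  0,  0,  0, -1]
λ = -1: alg = 5, geom = 2

Step 1 — factor the characteristic polynomial to read off the algebraic multiplicities:
  χ_A(x) = (x + 1)^5

Step 2 — compute geometric multiplicities via the rank-nullity identity g(λ) = n − rank(A − λI):
  rank(A − (-1)·I) = 3, so dim ker(A − (-1)·I) = n − 3 = 2

Summary:
  λ = -1: algebraic multiplicity = 5, geometric multiplicity = 2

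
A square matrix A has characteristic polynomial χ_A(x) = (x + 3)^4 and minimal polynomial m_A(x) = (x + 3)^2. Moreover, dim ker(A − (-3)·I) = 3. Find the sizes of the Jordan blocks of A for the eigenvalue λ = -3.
Block sizes for λ = -3: [2, 1, 1]

Step 1 — from the characteristic polynomial, algebraic multiplicity of λ = -3 is 4. From dim ker(A − (-3)·I) = 3, there are exactly 3 Jordan blocks for λ = -3.
Step 2 — from the minimal polynomial, the factor (x + 3)^2 tells us the largest block for λ = -3 has size 2.
Step 3 — with total size 4, 3 blocks, and largest block 2, the block sizes (in nonincreasing order) are [2, 1, 1].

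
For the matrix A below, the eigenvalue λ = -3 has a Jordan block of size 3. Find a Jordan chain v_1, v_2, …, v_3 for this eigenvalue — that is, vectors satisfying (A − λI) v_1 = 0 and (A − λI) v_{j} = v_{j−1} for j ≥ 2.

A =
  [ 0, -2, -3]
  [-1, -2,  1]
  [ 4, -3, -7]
A Jordan chain for λ = -3 of length 3:
v_1 = (-1, 0, -1)ᵀ
v_2 = (3, -1, 4)ᵀ
v_3 = (1, 0, 0)ᵀ

Let N = A − (-3)·I. We want v_3 with N^3 v_3 = 0 but N^2 v_3 ≠ 0; then v_{j-1} := N · v_j for j = 3, …, 2.

Pick v_3 = (1, 0, 0)ᵀ.
Then v_2 = N · v_3 = (3, -1, 4)ᵀ.
Then v_1 = N · v_2 = (-1, 0, -1)ᵀ.

Sanity check: (A − (-3)·I) v_1 = (0, 0, 0)ᵀ = 0. ✓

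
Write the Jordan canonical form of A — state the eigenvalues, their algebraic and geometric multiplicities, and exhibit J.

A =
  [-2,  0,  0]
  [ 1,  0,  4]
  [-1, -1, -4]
J_3(-2)

The characteristic polynomial is
  det(x·I − A) = x^3 + 6*x^2 + 12*x + 8 = (x + 2)^3

Eigenvalues and multiplicities (the geometric multiplicity of λ is n − rank(A − λI), which equals the number of Jordan blocks for λ):
  λ = -2: algebraic multiplicity = 3, geometric multiplicity = 1

Determining the block sizes for each eigenvalue:
  λ = -2: one block (gm = 1), so the single block has size am = 3 → block sizes [3]

Assembling the blocks gives a Jordan form
J =
  [-2,  1,  0]
  [ 0, -2,  1]
  [ 0,  0, -2]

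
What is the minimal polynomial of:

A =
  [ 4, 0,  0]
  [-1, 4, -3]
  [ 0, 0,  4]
x^2 - 8*x + 16

The characteristic polynomial is χ_A(x) = (x - 4)^3, so the eigenvalues are known. The minimal polynomial is
  m_A(x) = Π_λ (x − λ)^{k_λ}
where k_λ is the size of the *largest* Jordan block for λ (equivalently, the smallest k with (A − λI)^k v = 0 for every generalised eigenvector v of λ).

  λ = 4: largest Jordan block has size 2, contributing (x − 4)^2

So m_A(x) = (x - 4)^2 = x^2 - 8*x + 16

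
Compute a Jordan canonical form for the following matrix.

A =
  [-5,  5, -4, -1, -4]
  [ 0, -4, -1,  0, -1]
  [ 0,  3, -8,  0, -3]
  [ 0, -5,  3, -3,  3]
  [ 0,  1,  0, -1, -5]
J_3(-5) ⊕ J_1(-5) ⊕ J_1(-5)

The characteristic polynomial is
  det(x·I − A) = x^5 + 25*x^4 + 250*x^3 + 1250*x^2 + 3125*x + 3125 = (x + 5)^5

Eigenvalues and multiplicities (the geometric multiplicity of λ is n − rank(A − λI), which equals the number of Jordan blocks for λ):
  λ = -5: algebraic multiplicity = 5, geometric multiplicity = 3

Determining the block sizes for each eigenvalue:
  λ = -5: with am = 5 and gm = 3, the partition is not yet determined (e.g. several partitions of 5 into 3 parts exist). Let N = A − (-5)·I. Computing rank(N^1) = 2, rank(N^2) = 1, rank(N^3) = 0; the number of blocks of size ≥ j is rank(N^{j−1}) − rank(N^j), giving [3, 1, 1]. So we have 1 block(s) of size 3, 2 block(s) of size 1 → block sizes [3, 1, 1]

Assembling the blocks gives a Jordan form
J =
  [-5,  1,  0,  0,  0]
  [ 0, -5,  1,  0,  0]
  [ 0,  0, -5,  0,  0]
  [ 0,  0,  0, -5,  0]
  [ 0,  0,  0,  0, -5]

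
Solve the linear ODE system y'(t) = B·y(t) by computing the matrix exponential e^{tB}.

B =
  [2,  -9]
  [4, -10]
e^{tB} =
  [6*t*exp(-4*t) + exp(-4*t), -9*t*exp(-4*t)]
  [4*t*exp(-4*t), -6*t*exp(-4*t) + exp(-4*t)]

Strategy: write B = P · J · P⁻¹ where J is a Jordan canonical form, so e^{tB} = P · e^{tJ} · P⁻¹, and e^{tJ} can be computed block-by-block.

B has Jordan form
J =
  [-4,  1]
  [ 0, -4]
(up to reordering of blocks).

Per-block formulas:
  For a 2×2 Jordan block J_2(-4): exp(t · J_2(-4)) = e^(-4t)·(I + t·N), where N is the 2×2 nilpotent shift.

After assembling e^{tJ} and conjugating by P, we get:

e^{tB} =
  [6*t*exp(-4*t) + exp(-4*t), -9*t*exp(-4*t)]
  [4*t*exp(-4*t), -6*t*exp(-4*t) + exp(-4*t)]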